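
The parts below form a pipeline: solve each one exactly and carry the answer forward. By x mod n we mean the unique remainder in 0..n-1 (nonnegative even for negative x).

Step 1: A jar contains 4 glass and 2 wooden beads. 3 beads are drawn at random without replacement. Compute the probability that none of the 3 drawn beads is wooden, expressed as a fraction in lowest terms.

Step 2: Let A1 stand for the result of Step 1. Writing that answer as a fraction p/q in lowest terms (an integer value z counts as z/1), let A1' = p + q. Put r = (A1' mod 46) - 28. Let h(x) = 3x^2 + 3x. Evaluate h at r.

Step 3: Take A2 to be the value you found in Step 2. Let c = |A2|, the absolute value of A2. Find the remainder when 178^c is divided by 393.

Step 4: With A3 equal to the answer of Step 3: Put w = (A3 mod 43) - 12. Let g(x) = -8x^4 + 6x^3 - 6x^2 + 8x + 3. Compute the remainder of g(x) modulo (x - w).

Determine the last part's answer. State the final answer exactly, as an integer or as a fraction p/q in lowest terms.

-11925

Step 1: total draws C(6,3) = 20; favorable C(4,3) = 4; P = 1/5; answer 1/5
Step 2: A1 = 1/5; threaded value p + q = 6; r = -22; 3*(-22)^2 + 3*(-22)^1 = (1452) + (-66) = 1386; answer 1386
Step 3: A2 = 1386; c = 1386; squarings mod 393: 178^1=178, 178^2=244, 178^4=193, 178^8=307, 178^16=322, 178^32=325, 178^64=301, 178^128=211, 178^256=112, 178^512=361, 178^1024=238; 178^1386 = 178^2 * 178^8 * 178^32 * 178^64 * 178^256 * 178^1024 = 307 (mod 393); answer 307
Step 4: A3 = 307; w = -6; remainder = value at the root: -8*(-6)^4 + 6*(-6)^3 - 6*(-6)^2 + 8*(-6)^1 + 3 = (-10368) + (-1296) + (-216) + (-48) + (3) = -11925; answer -11925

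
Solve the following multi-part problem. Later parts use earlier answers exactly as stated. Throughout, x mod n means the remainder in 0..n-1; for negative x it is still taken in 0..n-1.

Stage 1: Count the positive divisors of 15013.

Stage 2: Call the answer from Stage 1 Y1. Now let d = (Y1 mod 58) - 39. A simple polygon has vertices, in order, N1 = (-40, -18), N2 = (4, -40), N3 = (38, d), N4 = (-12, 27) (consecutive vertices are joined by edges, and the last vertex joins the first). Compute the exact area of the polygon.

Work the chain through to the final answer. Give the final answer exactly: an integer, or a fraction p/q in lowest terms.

Stage 1: 15013 is prime, so its only divisors are 1 and 15013; count = 2; answer 2
Stage 2: Y1 = 2; d = -37; cross terms: (-40*-40 - 4*-18)=1672, (4*-37 - 38*-40)=1372, (38*27 - -12*-37)=582, (-12*-18 - -40*27)=1296; twice the area = |4922| = 4922; area = 2461; answer 2461

2461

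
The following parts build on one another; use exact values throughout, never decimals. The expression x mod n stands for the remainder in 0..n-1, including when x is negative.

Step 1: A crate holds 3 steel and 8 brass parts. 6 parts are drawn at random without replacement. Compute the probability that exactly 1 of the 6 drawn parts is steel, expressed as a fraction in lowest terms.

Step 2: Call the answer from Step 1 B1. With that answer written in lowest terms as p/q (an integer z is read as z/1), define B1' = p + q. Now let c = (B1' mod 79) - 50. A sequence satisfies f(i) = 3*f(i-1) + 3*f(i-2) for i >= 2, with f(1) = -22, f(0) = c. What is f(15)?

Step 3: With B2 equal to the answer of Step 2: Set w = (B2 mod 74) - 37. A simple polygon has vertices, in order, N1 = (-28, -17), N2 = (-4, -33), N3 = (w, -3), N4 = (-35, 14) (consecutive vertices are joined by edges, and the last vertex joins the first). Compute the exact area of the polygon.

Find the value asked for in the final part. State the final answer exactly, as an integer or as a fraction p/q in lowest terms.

217

Step 1: total draws C(11,6) = 462; favorable C(3,1)*C(8,5) = 168; P = 4/11; answer 4/11
Step 2: B1 = 4/11; threaded value p + q = 15; c = -35; f(2) = 3*(-22) + 3*(-35) = -171; iterating: f(2)=-171, f(3)=-579, f(4)=-2250, f(5)=-8487, f(6)=-32211, f(7)=-122094, f(8)=-462915, f(9)=-1755027, f(10)=-6653826, f(11)=-25226559, f(12)=-95641155, f(13)=-362603142, f(14)=-1374732891, f(15)=-5212008099; answer -5212008099
Step 3: B2 = -5212008099; w = -28; cross terms: (-28*-33 - -4*-17)=856, (-4*-3 - -28*-33)=-912, (-28*14 - -35*-3)=-497, (-35*-17 - -28*14)=987; twice the area = |434| = 434; area = 217; answer 217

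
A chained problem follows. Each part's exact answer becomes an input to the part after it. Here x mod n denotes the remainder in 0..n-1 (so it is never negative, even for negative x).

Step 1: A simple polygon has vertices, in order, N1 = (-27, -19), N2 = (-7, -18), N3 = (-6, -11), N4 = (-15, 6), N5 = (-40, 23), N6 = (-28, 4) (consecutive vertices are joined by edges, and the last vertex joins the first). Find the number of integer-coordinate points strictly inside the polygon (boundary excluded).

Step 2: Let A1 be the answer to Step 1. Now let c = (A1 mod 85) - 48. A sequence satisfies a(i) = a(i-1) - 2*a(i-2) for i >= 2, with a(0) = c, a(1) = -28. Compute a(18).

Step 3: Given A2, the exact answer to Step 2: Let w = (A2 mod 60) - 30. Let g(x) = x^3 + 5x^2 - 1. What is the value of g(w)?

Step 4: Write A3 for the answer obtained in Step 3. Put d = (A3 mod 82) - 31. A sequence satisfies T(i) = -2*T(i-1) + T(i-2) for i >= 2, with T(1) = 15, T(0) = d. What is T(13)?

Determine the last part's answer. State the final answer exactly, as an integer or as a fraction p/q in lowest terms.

252435

Step 1: cross terms: (-27*-18 - -7*-19)=353, (-7*-11 - -6*-18)=-31, (-6*6 - -15*-11)=-201, (-15*23 - -40*6)=-105, (-40*4 - -28*23)=484, (-28*-19 - -27*4)=640; twice the area = |1140| = 1140; area = 570; boundary points = 1 + 1 + 1 + 1 + 1 + 1 = 6; strictly interior points = area - boundary/2 + 1 = 568; answer 568
Step 2: A1 = 568; c = 10; a(2) = 1*(-28) - 2*(10) = -48; iterating: a(2)=-48, a(3)=8, a(4)=104, a(5)=88, a(6)=-120, a(7)=-296, a(8)=-56, a(9)=536, a(10)=648, a(11)=-424, a(12)=-1720, a(13)=-872, a(14)=2568, a(15)=4312, a(16)=-824, a(17)=-9448, a(18)=-7800; answer -7800
Step 3: A2 = -7800; w = -30; 1*(-30)^3 + 5*(-30)^2 - 1 = (-27000) + (4500) + (-1) = -22501; answer -22501
Step 4: A3 = -22501; d = 18; T(2) = -2*(15) + 1*(18) = -12; iterating: T(2)=-12, T(3)=39, T(4)=-90, T(5)=219, T(6)=-528, T(7)=1275, T(8)=-3078, T(9)=7431, T(10)=-17940, T(11)=43311, T(12)=-104562, T(13)=252435; answer 252435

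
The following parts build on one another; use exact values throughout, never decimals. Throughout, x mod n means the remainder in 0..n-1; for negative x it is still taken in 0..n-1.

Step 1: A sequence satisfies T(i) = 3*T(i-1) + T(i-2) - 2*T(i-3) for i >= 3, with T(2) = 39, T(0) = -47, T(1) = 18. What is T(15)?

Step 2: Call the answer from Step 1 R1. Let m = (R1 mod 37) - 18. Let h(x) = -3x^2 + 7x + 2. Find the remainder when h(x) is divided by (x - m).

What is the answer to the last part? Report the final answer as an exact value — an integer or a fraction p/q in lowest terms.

-778

Step 1: T(3) = 3*(39) + 1*(18) - 2*(-47) = 229; iterating: T(3)=229, T(4)=690, T(5)=2221, T(6)=6895, T(7)=21526, T(8)=67031, T(9)=208829, T(10)=650466, T(11)=2026165, T(12)=6311303, T(13)=19659142, T(14)=61236399, T(15)=190745733; answer 190745733
Step 2: R1 = 190745733; m = -15; remainder = value at the root: -3*(-15)^2 + 7*(-15)^1 + 2 = (-675) + (-105) + (2) = -778; answer -778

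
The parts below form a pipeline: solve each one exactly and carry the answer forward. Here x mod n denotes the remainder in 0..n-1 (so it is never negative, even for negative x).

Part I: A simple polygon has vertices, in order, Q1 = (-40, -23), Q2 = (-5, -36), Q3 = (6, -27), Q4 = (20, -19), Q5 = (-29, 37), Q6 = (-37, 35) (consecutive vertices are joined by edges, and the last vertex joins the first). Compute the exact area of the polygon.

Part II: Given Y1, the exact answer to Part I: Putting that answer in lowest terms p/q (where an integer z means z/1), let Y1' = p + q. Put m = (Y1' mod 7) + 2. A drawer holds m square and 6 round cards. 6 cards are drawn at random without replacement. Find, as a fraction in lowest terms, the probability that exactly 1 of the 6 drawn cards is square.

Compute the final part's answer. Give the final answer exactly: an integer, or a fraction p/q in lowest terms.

16/1001

Part I: cross terms: (-40*-36 - -5*-23)=1325, (-5*-27 - 6*-36)=351, (6*-19 - 20*-27)=426, (20*37 - -29*-19)=189, (-29*35 - -37*37)=354, (-37*-23 - -40*35)=2251; twice the area = |4896| = 4896; area = 2448; answer 2448
Part II: Y1 = 2448; threaded value p + q = 2449; m = 8; total draws C(14,6) = 3003; favorable C(8,1)*C(6,5) = 48; P = 16/1001; answer 16/1001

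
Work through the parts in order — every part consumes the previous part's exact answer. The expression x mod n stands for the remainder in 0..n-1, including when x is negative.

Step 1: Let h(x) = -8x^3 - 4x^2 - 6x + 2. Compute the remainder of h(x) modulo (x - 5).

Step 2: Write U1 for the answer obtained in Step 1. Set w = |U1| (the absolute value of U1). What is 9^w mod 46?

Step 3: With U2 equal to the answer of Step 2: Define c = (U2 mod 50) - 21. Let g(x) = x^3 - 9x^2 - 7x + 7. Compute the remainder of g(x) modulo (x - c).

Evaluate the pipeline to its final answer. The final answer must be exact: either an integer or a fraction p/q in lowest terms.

Step 1: remainder = value at the root: -8*(5)^3 - 4*(5)^2 - 6*(5)^1 + 2 = (-1000) + (-100) + (-30) + (2) = -1128; answer -1128
Step 2: U1 = -1128; w = 1128; squarings mod 46: 9^1=9, 9^2=35, 9^4=29, 9^8=13, 9^16=31, 9^32=41, 9^64=25, 9^128=27, 9^256=39, 9^512=3, 9^1024=9; 9^1128 = 9^8 * 9^32 * 9^64 * 9^1024 = 3 (mod 46); answer 3
Step 3: U2 = 3; c = -18; remainder = value at the root: 1*(-18)^3 - 9*(-18)^2 - 7*(-18)^1 + 7 = (-5832) + (-2916) + (126) + (7) = -8615; answer -8615

-8615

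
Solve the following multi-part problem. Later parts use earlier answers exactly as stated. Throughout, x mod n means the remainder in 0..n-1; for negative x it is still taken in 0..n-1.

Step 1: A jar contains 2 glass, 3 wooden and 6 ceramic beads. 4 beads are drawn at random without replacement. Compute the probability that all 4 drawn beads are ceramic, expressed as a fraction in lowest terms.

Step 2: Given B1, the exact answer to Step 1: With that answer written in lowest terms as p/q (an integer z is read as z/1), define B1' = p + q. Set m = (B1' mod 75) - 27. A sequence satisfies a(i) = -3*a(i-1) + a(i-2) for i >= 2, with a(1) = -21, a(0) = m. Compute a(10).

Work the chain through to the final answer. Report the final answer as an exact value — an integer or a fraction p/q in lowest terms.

847697

Step 1: total draws C(11,4) = 330; favorable C(6,4) = 15; P = 1/22; answer 1/22
Step 2: B1 = 1/22; threaded value p + q = 23; m = -4; a(2) = -3*(-21) + 1*(-4) = 59; iterating: a(2)=59, a(3)=-198, a(4)=653, a(5)=-2157, a(6)=7124, a(7)=-23529, a(8)=77711, a(9)=-256662, a(10)=847697; answer 847697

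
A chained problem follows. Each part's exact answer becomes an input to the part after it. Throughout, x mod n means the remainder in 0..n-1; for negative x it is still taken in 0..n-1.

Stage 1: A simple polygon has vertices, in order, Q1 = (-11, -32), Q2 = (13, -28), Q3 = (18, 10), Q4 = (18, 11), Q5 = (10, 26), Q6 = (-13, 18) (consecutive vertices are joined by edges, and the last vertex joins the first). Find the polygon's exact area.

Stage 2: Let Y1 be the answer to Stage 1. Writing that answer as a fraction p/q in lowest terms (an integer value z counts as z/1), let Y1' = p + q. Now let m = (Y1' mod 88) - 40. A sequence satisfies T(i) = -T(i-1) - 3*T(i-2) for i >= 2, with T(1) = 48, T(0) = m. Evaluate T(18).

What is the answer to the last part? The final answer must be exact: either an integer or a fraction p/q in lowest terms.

558714

Stage 1: cross terms: (-11*-28 - 13*-32)=724, (13*10 - 18*-28)=634, (18*11 - 18*10)=18, (18*26 - 10*11)=358, (10*18 - -13*26)=518, (-13*-32 - -11*18)=614; twice the area = |2866| = 2866; area = 1433; answer 1433
Stage 2: Y1 = 1433; threaded value p + q = 1434; m = -14; T(2) = -1*(48) - 3*(-14) = -6; iterating: T(2)=-6, T(3)=-138, T(4)=156, T(5)=258, T(6)=-726, T(7)=-48, T(8)=2226, T(9)=-2082, T(10)=-4596, T(11)=10842, T(12)=2946, T(13)=-35472, T(14)=26634, T(15)=79782, T(16)=-159684, T(17)=-79662, T(18)=558714; answer 558714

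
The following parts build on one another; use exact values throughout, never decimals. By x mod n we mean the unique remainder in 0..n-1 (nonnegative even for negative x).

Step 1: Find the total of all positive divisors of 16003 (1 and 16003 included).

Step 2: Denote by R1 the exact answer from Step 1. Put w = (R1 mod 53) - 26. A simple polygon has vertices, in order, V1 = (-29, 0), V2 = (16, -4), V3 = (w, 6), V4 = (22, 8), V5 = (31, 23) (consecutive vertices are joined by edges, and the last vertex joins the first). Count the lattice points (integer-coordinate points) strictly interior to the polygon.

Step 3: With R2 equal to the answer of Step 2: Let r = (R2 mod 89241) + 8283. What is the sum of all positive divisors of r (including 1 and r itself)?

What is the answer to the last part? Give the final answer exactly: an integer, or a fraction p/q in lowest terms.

Step 1: 16003 = 13 * 1231; sigma = (1 + 13) * (1 + 1231) = 14 * 1232 = 17248; answer 17248
Step 2: R1 = 17248; w = -3; cross terms: (-29*-4 - 16*0)=116, (16*6 - -3*-4)=84, (-3*8 - 22*6)=-156, (22*23 - 31*8)=258, (31*0 - -29*23)=667; twice the area = |969| = 969; area = 969/2; boundary points = 1 + 1 + 1 + 3 + 1 = 7; strictly interior points = area - boundary/2 + 1 = 482; answer 482
Step 3: R2 = 482; r = 8765; 8765 = 5 * 1753; sigma = (1 + 5) * (1 + 1753) = 6 * 1754 = 10524; answer 10524

10524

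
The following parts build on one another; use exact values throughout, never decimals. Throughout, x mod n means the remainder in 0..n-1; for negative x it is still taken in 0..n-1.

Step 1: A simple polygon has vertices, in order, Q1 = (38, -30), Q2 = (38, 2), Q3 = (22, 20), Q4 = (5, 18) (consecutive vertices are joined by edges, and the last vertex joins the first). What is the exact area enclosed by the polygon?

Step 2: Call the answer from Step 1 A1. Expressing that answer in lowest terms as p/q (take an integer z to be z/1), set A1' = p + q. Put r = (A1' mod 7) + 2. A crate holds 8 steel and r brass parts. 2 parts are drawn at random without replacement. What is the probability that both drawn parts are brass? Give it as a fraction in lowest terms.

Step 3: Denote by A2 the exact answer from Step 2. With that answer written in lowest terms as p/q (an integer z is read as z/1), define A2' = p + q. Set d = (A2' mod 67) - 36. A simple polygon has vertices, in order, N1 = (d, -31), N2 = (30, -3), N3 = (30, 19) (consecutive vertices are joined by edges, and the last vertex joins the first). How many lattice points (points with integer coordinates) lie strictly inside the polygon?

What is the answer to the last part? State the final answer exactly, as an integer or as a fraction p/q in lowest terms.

643

Step 1: cross terms: (38*2 - 38*-30)=1216, (38*20 - 22*2)=716, (22*18 - 5*20)=296, (5*-30 - 38*18)=-834; twice the area = |1394| = 1394; area = 697; answer 697
Step 2: A1 = 697; threaded value p + q = 698; r = 7; total draws C(15,2) = 105; favorable C(7,2) = 21; P = 1/5; answer 1/5
Step 3: A2 = 1/5; threaded value p + q = 6; d = -30; cross terms: (-30*-3 - 30*-31)=1020, (30*19 - 30*-3)=660, (30*-31 - -30*19)=-360; twice the area = |1320| = 1320; area = 660; boundary points = 4 + 22 + 10 = 36; strictly interior points = area - boundary/2 + 1 = 643; answer 643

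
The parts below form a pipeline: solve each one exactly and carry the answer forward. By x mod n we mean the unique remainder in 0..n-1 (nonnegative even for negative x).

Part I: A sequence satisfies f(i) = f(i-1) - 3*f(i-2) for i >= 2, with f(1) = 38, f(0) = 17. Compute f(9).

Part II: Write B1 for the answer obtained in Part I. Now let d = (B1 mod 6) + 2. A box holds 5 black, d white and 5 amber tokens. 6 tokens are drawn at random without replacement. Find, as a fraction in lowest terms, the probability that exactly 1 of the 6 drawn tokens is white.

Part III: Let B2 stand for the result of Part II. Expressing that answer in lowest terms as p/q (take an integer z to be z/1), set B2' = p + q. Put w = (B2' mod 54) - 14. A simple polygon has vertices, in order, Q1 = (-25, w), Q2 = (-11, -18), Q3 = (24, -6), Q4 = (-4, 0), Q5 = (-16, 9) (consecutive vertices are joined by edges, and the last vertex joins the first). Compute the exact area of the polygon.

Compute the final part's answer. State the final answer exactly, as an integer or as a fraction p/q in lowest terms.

544

Part I: f(2) = 1*(38) - 3*(17) = -13; iterating: f(2)=-13, f(3)=-127, f(4)=-88, f(5)=293, f(6)=557, f(7)=-322, f(8)=-1993, f(9)=-1027; answer -1027
Part II: B1 = -1027; d = 7; total draws C(17,6) = 12376; favorable C(7,1)*C(10,5) = 1764; P = 63/442; answer 63/442
Part III: B2 = 63/442; threaded value p + q = 505; w = 5; cross terms: (-25*-18 - -11*5)=505, (-11*-6 - 24*-18)=498, (24*0 - -4*-6)=-24, (-4*9 - -16*0)=-36, (-16*5 - -25*9)=145; twice the area = |1088| = 1088; area = 544; answer 544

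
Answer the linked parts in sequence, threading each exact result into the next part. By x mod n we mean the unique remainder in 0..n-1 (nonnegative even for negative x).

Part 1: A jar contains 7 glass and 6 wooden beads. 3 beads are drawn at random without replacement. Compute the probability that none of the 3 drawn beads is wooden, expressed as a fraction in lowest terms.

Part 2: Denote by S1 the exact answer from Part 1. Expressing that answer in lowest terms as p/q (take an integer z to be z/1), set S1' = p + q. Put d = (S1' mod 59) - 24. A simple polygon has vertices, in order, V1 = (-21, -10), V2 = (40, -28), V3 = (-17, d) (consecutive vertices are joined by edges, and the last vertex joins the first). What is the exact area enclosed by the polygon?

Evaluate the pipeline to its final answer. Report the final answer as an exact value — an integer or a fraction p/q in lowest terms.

402

Part 1: total draws C(13,3) = 286; favorable C(7,3) = 35; P = 35/286; answer 35/286
Part 2: S1 = 35/286; threaded value p + q = 321; d = 2; cross terms: (-21*-28 - 40*-10)=988, (40*2 - -17*-28)=-396, (-17*-10 - -21*2)=212; twice the area = |804| = 804; area = 402; answer 402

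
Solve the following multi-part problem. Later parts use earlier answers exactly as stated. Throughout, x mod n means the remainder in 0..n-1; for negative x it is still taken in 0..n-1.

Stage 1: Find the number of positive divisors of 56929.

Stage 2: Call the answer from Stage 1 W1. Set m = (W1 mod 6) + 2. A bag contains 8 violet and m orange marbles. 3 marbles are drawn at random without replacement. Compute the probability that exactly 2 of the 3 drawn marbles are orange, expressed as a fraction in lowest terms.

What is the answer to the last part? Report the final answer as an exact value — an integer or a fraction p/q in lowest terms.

12/55

Stage 1: 56929 is prime, so its only divisors are 1 and 56929; count = 2; answer 2
Stage 2: W1 = 2; m = 4; total draws C(12,3) = 220; favorable C(4,2)*C(8,1) = 48; P = 12/55; answer 12/55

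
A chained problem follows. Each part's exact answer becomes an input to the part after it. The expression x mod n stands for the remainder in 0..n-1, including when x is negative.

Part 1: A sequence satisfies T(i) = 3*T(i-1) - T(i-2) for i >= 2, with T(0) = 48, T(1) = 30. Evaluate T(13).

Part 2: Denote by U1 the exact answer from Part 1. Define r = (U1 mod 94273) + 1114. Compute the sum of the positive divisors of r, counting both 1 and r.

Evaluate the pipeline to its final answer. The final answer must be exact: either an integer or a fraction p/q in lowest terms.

4104

Part 1: T(2) = 3*(30) - 1*(48) = 42; iterating: T(2)=42, T(3)=96, T(4)=246, T(5)=642, T(6)=1680, T(7)=4398, T(8)=11514, T(9)=30144, T(10)=78918, T(11)=206610, T(12)=540912, T(13)=1416126; answer 1416126
Part 2: U1 = 1416126; r = 3145; 3145 = 5 * 17 * 37; sigma = (1 + 5) * (1 + 17) * (1 + 37) = 6 * 18 * 38 = 4104; answer 4104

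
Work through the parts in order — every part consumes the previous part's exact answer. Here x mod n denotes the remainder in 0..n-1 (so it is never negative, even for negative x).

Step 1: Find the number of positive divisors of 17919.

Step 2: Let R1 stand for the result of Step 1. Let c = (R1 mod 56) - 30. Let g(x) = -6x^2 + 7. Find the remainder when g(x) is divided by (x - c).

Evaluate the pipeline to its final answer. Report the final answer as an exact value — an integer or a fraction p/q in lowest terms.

Step 1: 17919 = 3^2 * 11 * 181; number of divisors = (2+1) * (1+1) * (1+1) = 12; answer 12
Step 2: R1 = 12; c = -18; remainder = value at the root: -6*(-18)^2 + 7 = (-1944) + (7) = -1937; answer -1937

-1937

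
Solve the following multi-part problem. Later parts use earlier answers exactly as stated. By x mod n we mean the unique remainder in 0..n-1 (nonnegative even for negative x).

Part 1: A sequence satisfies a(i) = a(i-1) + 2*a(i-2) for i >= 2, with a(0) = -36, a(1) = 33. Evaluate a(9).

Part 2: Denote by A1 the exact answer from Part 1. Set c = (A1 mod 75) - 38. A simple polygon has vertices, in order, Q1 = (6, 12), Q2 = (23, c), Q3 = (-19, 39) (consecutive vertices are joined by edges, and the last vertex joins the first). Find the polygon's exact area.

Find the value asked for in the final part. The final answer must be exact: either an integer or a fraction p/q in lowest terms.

409/2

Part 1: a(2) = 1*(33) + 2*(-36) = -39; iterating: a(2)=-39, a(3)=27, a(4)=-51, a(5)=3, a(6)=-99, a(7)=-93, a(8)=-291, a(9)=-477; answer -477
Part 2: A1 = -477; c = 10; cross terms: (6*10 - 23*12)=-216, (23*39 - -19*10)=1087, (-19*12 - 6*39)=-462; twice the area = |409| = 409; area = 409/2; answer 409/2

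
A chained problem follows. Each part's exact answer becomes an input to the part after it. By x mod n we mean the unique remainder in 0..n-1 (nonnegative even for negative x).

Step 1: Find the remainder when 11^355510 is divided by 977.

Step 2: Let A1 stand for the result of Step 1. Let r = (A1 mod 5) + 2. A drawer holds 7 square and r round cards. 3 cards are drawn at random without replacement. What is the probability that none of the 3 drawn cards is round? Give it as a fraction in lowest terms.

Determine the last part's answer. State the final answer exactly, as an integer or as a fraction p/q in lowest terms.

Step 1: squarings mod 977: 11^1=11, 11^2=121, 11^4=963, 11^8=196, 11^16=313, 11^32=269, 11^64=63, 11^128=61, 11^256=790, 11^512=774, 11^1024=175, 11^2048=338, 11^4096=912, 11^8192=317, 11^16384=835, 11^32768=624, 11^65536=530, 11^131072=501, 11^262144=889; 11^355510 = 11^2 * 11^4 * 11^16 * 11^32 * 11^128 * 11^1024 * 11^2048 * 11^8192 * 11^16384 * 11^65536 * 11^262144 = 856 (mod 977); answer 856
Step 2: A1 = 856; r = 3; total draws C(10,3) = 120; favorable C(7,3) = 35; P = 7/24; answer 7/24

7/24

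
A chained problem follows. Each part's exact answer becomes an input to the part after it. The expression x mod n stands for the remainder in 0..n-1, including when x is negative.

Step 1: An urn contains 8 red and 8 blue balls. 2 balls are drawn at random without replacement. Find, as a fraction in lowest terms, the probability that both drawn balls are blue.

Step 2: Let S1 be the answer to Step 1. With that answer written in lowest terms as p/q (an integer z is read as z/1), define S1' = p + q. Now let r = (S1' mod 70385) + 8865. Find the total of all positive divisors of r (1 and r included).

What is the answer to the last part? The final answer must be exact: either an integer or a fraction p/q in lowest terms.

Step 1: total draws C(16,2) = 120; favorable C(8,2) = 28; P = 7/30; answer 7/30
Step 2: S1 = 7/30; threaded value p + q = 37; r = 8902; 8902 = 2 * 4451; sigma = (1 + 2) * (1 + 4451) = 3 * 4452 = 13356; answer 13356

13356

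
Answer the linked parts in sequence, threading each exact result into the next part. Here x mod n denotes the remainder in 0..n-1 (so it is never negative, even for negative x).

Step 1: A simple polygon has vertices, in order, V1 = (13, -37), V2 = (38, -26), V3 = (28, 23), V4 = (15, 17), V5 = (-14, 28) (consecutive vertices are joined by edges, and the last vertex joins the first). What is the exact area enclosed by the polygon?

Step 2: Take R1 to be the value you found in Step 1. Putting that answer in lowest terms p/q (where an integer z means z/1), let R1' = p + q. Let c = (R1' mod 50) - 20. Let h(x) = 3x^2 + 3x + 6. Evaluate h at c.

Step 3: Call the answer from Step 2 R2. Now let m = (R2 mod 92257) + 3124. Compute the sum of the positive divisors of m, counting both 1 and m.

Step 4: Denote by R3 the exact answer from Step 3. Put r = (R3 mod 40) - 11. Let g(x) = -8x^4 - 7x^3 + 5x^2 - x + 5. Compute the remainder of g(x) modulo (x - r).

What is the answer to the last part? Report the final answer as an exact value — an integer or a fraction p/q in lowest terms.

Step 1: cross terms: (13*-26 - 38*-37)=1068, (38*23 - 28*-26)=1602, (28*17 - 15*23)=131, (15*28 - -14*17)=658, (-14*-37 - 13*28)=154; twice the area = |3613| = 3613; area = 3613/2; answer 3613/2
Step 2: R1 = 3613/2; threaded value p + q = 3615; c = -5; 3*(-5)^2 + 3*(-5)^1 + 6 = (75) + (-15) + (6) = 66; answer 66
Step 3: R2 = 66; m = 3190; 3190 = 2 * 5 * 11 * 29; sigma = (1 + 2) * (1 + 5) * (1 + 11) * (1 + 29) = 3 * 6 * 12 * 30 = 6480; answer 6480
Step 4: R3 = 6480; r = -11; remainder = value at the root: -8*(-11)^4 - 7*(-11)^3 + 5*(-11)^2 - 1*(-11)^1 + 5 = (-117128) + (9317) + (605) + (11) + (5) = -107190; answer -107190

-107190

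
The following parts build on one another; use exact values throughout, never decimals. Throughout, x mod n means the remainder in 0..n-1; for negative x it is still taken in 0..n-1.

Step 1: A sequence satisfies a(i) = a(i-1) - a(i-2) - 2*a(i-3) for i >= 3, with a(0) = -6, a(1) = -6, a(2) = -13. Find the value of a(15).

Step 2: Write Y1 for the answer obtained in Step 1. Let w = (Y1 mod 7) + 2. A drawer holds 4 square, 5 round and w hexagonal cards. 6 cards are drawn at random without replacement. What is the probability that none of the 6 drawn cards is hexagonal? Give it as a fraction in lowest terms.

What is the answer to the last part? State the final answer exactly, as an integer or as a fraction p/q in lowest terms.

1/11

Step 1: a(3) = 1*(-13) - 1*(-6) - 2*(-6) = 5; iterating: a(3)=5, a(4)=30, a(5)=51, a(6)=11, a(7)=-100, a(8)=-213, a(9)=-135, a(10)=278, a(11)=839, a(12)=831, a(13)=-564, a(14)=-3073, a(15)=-4171; answer -4171
Step 2: Y1 = -4171; w = 3; total draws C(12,6) = 924; favorable C(9,6) = 84; P = 1/11; answer 1/11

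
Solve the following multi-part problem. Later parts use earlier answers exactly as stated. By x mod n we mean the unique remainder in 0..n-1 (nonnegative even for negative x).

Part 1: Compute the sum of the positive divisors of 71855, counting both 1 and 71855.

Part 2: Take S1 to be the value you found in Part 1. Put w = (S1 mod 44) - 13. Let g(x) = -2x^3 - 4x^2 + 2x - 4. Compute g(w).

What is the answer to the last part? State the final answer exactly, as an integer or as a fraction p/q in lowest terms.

-15128

Part 1: 71855 = 5 * 7 * 2053; sigma = (1 + 5) * (1 + 7) * (1 + 2053) = 6 * 8 * 2054 = 98592; answer 98592
Part 2: S1 = 98592; w = 19; -2*(19)^3 - 4*(19)^2 + 2*(19)^1 - 4 = (-13718) + (-1444) + (38) + (-4) = -15128; answer -15128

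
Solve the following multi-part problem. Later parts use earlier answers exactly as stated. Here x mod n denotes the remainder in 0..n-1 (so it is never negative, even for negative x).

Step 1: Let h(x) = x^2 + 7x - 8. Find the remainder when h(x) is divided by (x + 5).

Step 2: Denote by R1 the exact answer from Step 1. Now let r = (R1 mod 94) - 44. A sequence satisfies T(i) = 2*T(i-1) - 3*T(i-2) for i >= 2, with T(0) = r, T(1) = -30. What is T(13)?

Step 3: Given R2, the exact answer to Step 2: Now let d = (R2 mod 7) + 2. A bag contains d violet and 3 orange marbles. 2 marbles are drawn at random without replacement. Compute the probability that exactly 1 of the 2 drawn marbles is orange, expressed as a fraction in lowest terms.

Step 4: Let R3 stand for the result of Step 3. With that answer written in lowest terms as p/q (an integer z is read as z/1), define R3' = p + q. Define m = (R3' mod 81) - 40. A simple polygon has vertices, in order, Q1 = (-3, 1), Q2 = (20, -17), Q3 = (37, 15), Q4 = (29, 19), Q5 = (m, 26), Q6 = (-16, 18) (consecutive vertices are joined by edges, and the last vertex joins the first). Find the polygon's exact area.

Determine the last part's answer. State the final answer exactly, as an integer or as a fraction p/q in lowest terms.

1234

Step 1: remainder = value at the root: 1*(-5)^2 + 7*(-5)^1 - 8 = (25) + (-35) + (-8) = -18; answer -18
Step 2: R1 = -18; r = 32; T(2) = 2*(-30) - 3*(32) = -156; iterating: T(2)=-156, T(3)=-222, T(4)=24, T(5)=714, T(6)=1356, T(7)=570, T(8)=-2928, T(9)=-7566, T(10)=-6348, T(11)=10002, T(12)=39048, T(13)=48090; answer 48090
Step 3: R2 = 48090; d = 2; total draws C(5,2) = 10; favorable C(3,1)*C(2,1) = 6; P = 3/5; answer 3/5
Step 4: R3 = 3/5; threaded value p + q = 8; m = -32; cross terms: (-3*-17 - 20*1)=31, (20*15 - 37*-17)=929, (37*19 - 29*15)=268, (29*26 - -32*19)=1362, (-32*18 - -16*26)=-160, (-16*1 - -3*18)=38; twice the area = |2468| = 2468; area = 1234; answer 1234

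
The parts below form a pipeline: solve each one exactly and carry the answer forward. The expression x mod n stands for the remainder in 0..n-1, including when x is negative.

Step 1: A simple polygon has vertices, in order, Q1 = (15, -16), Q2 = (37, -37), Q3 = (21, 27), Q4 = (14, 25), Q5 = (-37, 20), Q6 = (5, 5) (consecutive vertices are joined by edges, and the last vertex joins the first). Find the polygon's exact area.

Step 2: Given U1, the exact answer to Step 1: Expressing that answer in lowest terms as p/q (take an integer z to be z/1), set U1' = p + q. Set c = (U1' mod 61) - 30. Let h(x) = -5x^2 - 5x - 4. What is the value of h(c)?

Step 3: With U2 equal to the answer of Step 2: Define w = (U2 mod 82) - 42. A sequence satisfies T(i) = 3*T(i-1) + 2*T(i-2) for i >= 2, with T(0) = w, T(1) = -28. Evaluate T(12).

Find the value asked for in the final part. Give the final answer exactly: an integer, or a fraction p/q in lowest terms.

-12402908

Step 1: cross terms: (15*-37 - 37*-16)=37, (37*27 - 21*-37)=1776, (21*25 - 14*27)=147, (14*20 - -37*25)=1205, (-37*5 - 5*20)=-285, (5*-16 - 15*5)=-155; twice the area = |2725| = 2725; area = 2725/2; answer 2725/2
Step 2: U1 = 2725/2; threaded value p + q = 2727; c = 13; -5*(13)^2 - 5*(13)^1 - 4 = (-845) + (-65) + (-4) = -914; answer -914
Step 3: U2 = -914; w = 28; T(2) = 3*(-28) + 2*(28) = -28; iterating: T(2)=-28, T(3)=-140, T(4)=-476, T(5)=-1708, T(6)=-6076, T(7)=-21644, T(8)=-77084, T(9)=-274540, T(10)=-977788, T(11)=-3482444, T(12)=-12402908; answer -12402908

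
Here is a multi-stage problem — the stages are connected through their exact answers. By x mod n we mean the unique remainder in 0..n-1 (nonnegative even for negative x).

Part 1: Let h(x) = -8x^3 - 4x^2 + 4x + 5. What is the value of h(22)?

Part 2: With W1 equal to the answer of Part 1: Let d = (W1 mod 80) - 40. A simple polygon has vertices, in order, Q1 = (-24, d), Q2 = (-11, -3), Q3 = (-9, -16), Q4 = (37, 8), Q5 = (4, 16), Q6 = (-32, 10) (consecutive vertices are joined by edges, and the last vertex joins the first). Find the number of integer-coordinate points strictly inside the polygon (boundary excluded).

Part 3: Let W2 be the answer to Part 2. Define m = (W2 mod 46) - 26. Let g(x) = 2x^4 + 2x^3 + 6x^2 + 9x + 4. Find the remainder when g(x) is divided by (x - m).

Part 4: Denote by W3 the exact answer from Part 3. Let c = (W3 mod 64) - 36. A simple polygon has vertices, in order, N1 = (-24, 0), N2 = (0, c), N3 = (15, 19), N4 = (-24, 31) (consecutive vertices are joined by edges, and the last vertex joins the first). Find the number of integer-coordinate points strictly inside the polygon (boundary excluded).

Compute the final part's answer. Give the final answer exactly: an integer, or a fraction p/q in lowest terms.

Part 1: -8*(22)^3 - 4*(22)^2 + 4*(22)^1 + 5 = (-85184) + (-1936) + (88) + (5) = -87027; answer -87027
Part 2: W1 = -87027; d = -27; cross terms: (-24*-3 - -11*-27)=-225, (-11*-16 - -9*-3)=149, (-9*8 - 37*-16)=520, (37*16 - 4*8)=560, (4*10 - -32*16)=552, (-32*-27 - -24*10)=1104; twice the area = |2660| = 2660; area = 1330; boundary points = 1 + 1 + 2 + 1 + 6 + 1 = 12; strictly interior points = area - boundary/2 + 1 = 1325; answer 1325
Part 3: W2 = 1325; m = 11; remainder = value at the root: 2*(11)^4 + 2*(11)^3 + 6*(11)^2 + 9*(11)^1 + 4 = (29282) + (2662) + (726) + (99) + (4) = 32773; answer 32773
Part 4: W3 = 32773; c = -31; cross terms: (-24*-31 - 0*0)=744, (0*19 - 15*-31)=465, (15*31 - -24*19)=921, (-24*0 - -24*31)=744; twice the area = |2874| = 2874; area = 1437; boundary points = 1 + 5 + 3 + 31 = 40; strictly interior points = area - boundary/2 + 1 = 1418; answer 1418

1418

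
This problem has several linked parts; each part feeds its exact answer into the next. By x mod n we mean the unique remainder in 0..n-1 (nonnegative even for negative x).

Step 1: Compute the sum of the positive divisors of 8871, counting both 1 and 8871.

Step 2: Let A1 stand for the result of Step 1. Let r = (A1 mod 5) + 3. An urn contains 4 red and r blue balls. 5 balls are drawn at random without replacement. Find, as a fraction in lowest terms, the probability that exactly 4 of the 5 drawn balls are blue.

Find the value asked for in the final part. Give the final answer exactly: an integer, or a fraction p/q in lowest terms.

10/63

Step 1: 8871 = 3 * 2957; sigma = (1 + 3) * (1 + 2957) = 4 * 2958 = 11832; answer 11832
Step 2: A1 = 11832; r = 5; total draws C(9,5) = 126; favorable C(5,4)*C(4,1) = 20; P = 10/63; answer 10/63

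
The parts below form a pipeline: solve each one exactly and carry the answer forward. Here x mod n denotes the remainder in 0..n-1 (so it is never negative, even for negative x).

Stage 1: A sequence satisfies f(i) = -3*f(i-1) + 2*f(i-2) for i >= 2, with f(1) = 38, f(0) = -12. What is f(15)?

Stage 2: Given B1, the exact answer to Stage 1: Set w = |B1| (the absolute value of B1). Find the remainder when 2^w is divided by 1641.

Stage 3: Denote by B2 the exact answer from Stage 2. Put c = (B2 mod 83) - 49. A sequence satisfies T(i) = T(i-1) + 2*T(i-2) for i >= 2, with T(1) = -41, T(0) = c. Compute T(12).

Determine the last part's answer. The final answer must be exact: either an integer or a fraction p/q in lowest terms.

Stage 1: f(2) = -3*(38) + 2*(-12) = -138; iterating: f(2)=-138, f(3)=490, f(4)=-1746, f(5)=6218, f(6)=-22146, f(7)=78874, f(8)=-280914, f(9)=1000490, f(10)=-3563298, f(11)=12690874, f(12)=-45199218, f(13)=160979402, f(14)=-573336642, f(15)=2041968730; answer 2041968730
Stage 2: B1 = 2041968730; w = 2041968730; squarings mod 1641: 2^1=2, 2^2=4, 2^4=16, 2^8=256, 2^16=1537, 2^32=970, 2^64=607, 2^128=865, 2^256=1570, 2^512=118, 2^1024=796, 2^2048=190, 2^4096=1639, 2^8192=4, 2^16384=16, 2^32768=256, 2^65536=1537, 2^131072=970, 2^262144=607, 2^524288=865, 2^1048576=1570, 2^2097152=118, 2^4194304=796, 2^8388608=190, 2^16777216=1639, 2^33554432=4, 2^67108864=16, 2^134217728=256, 2^268435456=1537, 2^536870912=970, 2^1073741824=607; 2^2041968730 = 2^2 * 2^8 * 2^16 * 2^64 * 2^2048 * 2^4096 * 2^8192 * 2^16384 * 2^32768 * 2^65536 * 2^262144 * 2^1048576 * 2^2097152 * 2^8388608 * 2^16777216 * 2^134217728 * 2^268435456 * 2^536870912 * 2^1073741824 = 1570 (mod 1641); answer 1570
Stage 3: B2 = 1570; c = 27; T(2) = 1*(-41) + 2*(27) = 13; iterating: T(2)=13, T(3)=-69, T(4)=-43, T(5)=-181, T(6)=-267, T(7)=-629, T(8)=-1163, T(9)=-2421, T(10)=-4747, T(11)=-9589, T(12)=-19083; answer -19083

-19083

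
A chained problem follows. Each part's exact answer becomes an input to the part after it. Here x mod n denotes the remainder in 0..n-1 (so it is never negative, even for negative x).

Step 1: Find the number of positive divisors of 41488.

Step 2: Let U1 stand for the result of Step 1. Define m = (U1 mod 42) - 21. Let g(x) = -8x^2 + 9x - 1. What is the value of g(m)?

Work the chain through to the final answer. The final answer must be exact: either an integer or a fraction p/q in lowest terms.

Step 1: 41488 = 2^4 * 2593; number of divisors = (4+1) * (1+1) = 10; answer 10
Step 2: U1 = 10; m = -11; -8*(-11)^2 + 9*(-11)^1 - 1 = (-968) + (-99) + (-1) = -1068; answer -1068

-1068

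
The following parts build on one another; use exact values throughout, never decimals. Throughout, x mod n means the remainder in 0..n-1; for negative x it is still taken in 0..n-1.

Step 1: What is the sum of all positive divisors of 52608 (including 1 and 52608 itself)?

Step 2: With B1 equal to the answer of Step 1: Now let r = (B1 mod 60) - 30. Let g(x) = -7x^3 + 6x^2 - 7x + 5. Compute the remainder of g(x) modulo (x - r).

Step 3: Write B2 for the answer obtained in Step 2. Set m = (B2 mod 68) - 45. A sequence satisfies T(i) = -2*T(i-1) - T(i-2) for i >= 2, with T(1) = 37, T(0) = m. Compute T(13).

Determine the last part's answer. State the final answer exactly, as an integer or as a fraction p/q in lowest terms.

Step 1: 52608 = 2^7 * 3 * 137; sigma = (1 + 2 + 4 + 8 + 16 + 32 + 64 + 128) * (1 + 3) * (1 + 137) = 255 * 4 * 138 = 140760; answer 140760
Step 2: B1 = 140760; r = -30; remainder = value at the root: -7*(-30)^3 + 6*(-30)^2 - 7*(-30)^1 + 5 = (189000) + (5400) + (210) + (5) = 194615; answer 194615
Step 3: B2 = 194615; m = 22; T(2) = -2*(37) - 1*(22) = -96; iterating: T(2)=-96, T(3)=155, T(4)=-214, T(5)=273, T(6)=-332, T(7)=391, T(8)=-450, T(9)=509, T(10)=-568, T(11)=627, T(12)=-686, T(13)=745; answer 745

745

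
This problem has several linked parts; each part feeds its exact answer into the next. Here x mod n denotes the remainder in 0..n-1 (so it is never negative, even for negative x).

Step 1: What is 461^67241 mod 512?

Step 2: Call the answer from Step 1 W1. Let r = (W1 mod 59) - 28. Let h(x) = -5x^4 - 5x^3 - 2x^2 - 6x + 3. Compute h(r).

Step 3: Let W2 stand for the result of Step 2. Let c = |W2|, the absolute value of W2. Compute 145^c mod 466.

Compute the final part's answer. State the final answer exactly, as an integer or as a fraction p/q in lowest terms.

Step 1: squarings mod 512: 461^1=461, 461^2=41, 461^4=145, 461^8=33, 461^16=65, 461^32=129, 461^64=257, 461^128=1, 461^256=1, 461^512=1, 461^1024=1, 461^2048=1, 461^4096=1, 461^8192=1, 461^16384=1, 461^32768=1, 461^65536=1; 461^67241 = 461^1 * 461^8 * 461^32 * 461^128 * 461^512 * 461^1024 * 461^65536 = 493 (mod 512); answer 493
Step 2: W1 = 493; r = -7; -5*(-7)^4 - 5*(-7)^3 - 2*(-7)^2 - 6*(-7)^1 + 3 = (-12005) + (1715) + (-98) + (42) + (3) = -10343; answer -10343
Step 3: W2 = -10343; c = 10343; squarings mod 466: 145^1=145, 145^2=55, 145^4=229, 145^8=249, 145^16=23, 145^32=63, 145^64=241, 145^128=297, 145^256=135, 145^512=51, 145^1024=271, 145^2048=279, 145^4096=19, 145^8192=361; 145^10343 = 145^1 * 145^2 * 145^4 * 145^32 * 145^64 * 145^2048 * 145^8192 = 179 (mod 466); answer 179

179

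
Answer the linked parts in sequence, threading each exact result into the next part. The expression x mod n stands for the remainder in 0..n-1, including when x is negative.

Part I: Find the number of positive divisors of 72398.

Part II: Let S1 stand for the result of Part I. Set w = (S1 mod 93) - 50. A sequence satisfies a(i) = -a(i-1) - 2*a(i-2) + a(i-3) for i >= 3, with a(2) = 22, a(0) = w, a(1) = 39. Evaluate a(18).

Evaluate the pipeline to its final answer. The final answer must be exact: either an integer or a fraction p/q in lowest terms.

-100167

Part I: 72398 = 2 * 53 * 683; number of divisors = (1+1) * (1+1) * (1+1) = 8; answer 8
Part II: S1 = 8; w = -42; a(3) = -1*(22) - 2*(39) + 1*(-42) = -142; iterating: a(3)=-142, a(4)=137, a(5)=169, a(6)=-585, a(7)=384, a(8)=955, a(9)=-2308, a(10)=782, a(11)=4789, a(12)=-8661, a(13)=-135, a(14)=22246, a(15)=-30637, a(16)=-13990, a(17)=97510, a(18)=-100167; answer -100167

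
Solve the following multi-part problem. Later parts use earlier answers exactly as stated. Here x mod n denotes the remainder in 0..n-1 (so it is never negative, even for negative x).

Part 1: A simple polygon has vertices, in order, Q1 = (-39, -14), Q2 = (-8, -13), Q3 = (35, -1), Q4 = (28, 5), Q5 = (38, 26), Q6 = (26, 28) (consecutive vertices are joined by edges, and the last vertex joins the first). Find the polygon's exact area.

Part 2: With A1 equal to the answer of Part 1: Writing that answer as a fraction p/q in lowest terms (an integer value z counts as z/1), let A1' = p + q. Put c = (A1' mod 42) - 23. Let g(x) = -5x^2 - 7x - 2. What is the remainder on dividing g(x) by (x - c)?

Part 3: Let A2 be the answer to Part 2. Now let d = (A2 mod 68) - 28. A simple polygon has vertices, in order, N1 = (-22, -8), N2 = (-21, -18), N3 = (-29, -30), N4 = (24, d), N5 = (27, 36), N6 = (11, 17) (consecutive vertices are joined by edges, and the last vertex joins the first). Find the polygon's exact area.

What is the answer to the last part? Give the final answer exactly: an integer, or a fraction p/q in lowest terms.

1149/2

Part 1: cross terms: (-39*-13 - -8*-14)=395, (-8*-1 - 35*-13)=463, (35*5 - 28*-1)=203, (28*26 - 38*5)=538, (38*28 - 26*26)=388, (26*-14 - -39*28)=728; twice the area = |2715| = 2715; area = 2715/2; answer 2715/2
Part 2: A1 = 2715/2; threaded value p + q = 2717; c = 6; remainder = value at the root: -5*(6)^2 - 7*(6)^1 - 2 = (-180) + (-42) + (-2) = -224; answer -224
Part 3: A2 = -224; d = 20; cross terms: (-22*-18 - -21*-8)=228, (-21*-30 - -29*-18)=108, (-29*20 - 24*-30)=140, (24*36 - 27*20)=324, (27*17 - 11*36)=63, (11*-8 - -22*17)=286; twice the area = |1149| = 1149; area = 1149/2; answer 1149/2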